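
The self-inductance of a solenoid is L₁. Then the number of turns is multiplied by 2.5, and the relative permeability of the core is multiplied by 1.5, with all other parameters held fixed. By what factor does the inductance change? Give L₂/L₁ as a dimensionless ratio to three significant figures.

L₂/L₁ = 9.38

For a solenoid, L ∝ μᵣN²A/ℓ.
L₂/L₁ = (2.5)^2 × (1.5) = 9.38.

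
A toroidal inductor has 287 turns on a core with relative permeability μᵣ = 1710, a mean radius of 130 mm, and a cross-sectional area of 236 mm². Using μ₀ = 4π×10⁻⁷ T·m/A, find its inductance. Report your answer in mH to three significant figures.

For a thin toroid, L = μ₀μᵣN²A/(2πR).
L = (4π×10⁻⁷)(1710)(287)²(2.360×10^-4) / (2π×0.13 m) = 5.114×10^-2 H.

L ≈ 51.1 mH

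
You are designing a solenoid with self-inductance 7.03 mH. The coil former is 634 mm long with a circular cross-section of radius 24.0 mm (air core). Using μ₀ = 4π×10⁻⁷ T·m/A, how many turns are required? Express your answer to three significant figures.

N ≈ 1400 turns

A = πr² = π(2.400×10^-2 m)² = 1.810×10^-3 m².
From L = μ₀N²A/ℓ, N = √(Lℓ / (μ₀A)).
N = √[(7.030×10^-3)(0.634) / ((4π×10⁻⁷)×1.810×10^-3)] = √(1.960×10^6) ≈ 1400.0.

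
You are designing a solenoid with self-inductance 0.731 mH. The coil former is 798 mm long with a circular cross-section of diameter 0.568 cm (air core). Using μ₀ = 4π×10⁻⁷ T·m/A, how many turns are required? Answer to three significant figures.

N ≈ 4280 turns

A = π(d/2)² = π(2.840×10^-3 m)² = 2.534×10^-5 m².
From L = μ₀N²A/ℓ, N = √(Lℓ / (μ₀A)).
N = √[(7.310×10^-4)(0.798) / ((4π×10⁻⁷)×2.534×10^-5)] = √(1.832×10^7) ≈ 4280.2.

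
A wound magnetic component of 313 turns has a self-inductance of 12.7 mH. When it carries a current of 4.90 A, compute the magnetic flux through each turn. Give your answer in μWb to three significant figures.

From L = NΦ_B/I, the flux per turn is Φ_B = LI/N.
Φ_B = (1.270×10^-2 H)(4.90 A)/313 = 1.988×10^-4 Wb.

Φ_B ≈ 199 μWb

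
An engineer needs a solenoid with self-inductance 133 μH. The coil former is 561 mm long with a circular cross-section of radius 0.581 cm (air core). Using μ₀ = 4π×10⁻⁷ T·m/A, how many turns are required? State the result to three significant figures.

N ≈ 748 turns

A = πr² = π(5.810×10^-3 m)² = 1.060×10^-4 m².
From L = μ₀N²A/ℓ, N = √(Lℓ / (μ₀A)).
N = √[(1.330×10^-4)(0.561) / ((4π×10⁻⁷)×1.060×10^-4)] = √(5.599×10^5) ≈ 748.3.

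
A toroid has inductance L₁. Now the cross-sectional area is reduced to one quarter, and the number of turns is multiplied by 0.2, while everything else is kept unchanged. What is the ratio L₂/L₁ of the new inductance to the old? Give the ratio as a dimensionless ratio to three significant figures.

L₂/L₁ = 0.0100

For a toroid, L ∝ μᵣN²A/R.
L₂/L₁ = (0.25) × (0.2)^2 = 0.0100.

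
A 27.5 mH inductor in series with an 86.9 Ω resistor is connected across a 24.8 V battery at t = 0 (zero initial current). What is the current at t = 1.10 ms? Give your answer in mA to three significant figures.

τ = L/R = 2.750×10^-2/86.9 = 3.1646×10^-4 s; final current I_∞ = ε/R = 24.8/86.9 = 0.2854 A.
I(t) = I_∞(1 − e^(−t/τ)) with t/τ = 3.476.
I = (0.2854)(1 − e^(−3.476)) = 0.2766 A.

I ≈ 277 mA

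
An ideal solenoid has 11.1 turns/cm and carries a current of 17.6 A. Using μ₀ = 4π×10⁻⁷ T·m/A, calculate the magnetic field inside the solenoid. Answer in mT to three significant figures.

Inside a long solenoid, B = μ₀nI.
B = (4π×10⁻⁷)(1.110×10^3 m⁻¹)(17.6 A) = 2.45497×10^-2 T.

B ≈ 24.5 mT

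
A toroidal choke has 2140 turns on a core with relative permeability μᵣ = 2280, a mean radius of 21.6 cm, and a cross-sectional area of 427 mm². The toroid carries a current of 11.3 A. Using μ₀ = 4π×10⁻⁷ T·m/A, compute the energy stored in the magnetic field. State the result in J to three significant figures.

L = μ₀μᵣN²A/(2πR) = (4π×10⁻⁷)(2280)(2140)²(4.270×10^-4)/(2π×0.216) = 4.128 H.
U = ½LI² = ½(4.128)(11.3)² = 263.6 J.

U ≈ 264 J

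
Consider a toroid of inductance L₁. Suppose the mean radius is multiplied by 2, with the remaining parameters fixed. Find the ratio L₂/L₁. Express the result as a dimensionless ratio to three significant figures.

For a toroid, L ∝ μᵣN²A/R.
L₂/L₁ = (2)^-1 = 0.500.

L₂/L₁ = 0.500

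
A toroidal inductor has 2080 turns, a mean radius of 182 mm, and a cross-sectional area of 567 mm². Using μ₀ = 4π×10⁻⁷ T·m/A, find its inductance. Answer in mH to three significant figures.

For a thin toroid, L = μ₀N²A/(2πR).
L = (4π×10⁻⁷)(2080)²(5.670×10^-4) / (2π×0.182 m) = 2.696×10^-3 H.

L ≈ 2.70 mH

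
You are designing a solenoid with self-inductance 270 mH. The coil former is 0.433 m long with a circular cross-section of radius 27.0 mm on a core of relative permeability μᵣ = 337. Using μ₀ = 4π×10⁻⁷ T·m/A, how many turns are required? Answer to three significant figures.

N ≈ 347 turns

A = πr² = π(2.700×10^-2 m)² = 2.290×10^-3 m².
From L = μ₀μᵣN²A/ℓ, N = √(Lℓ / (μ₀μᵣA)).
N = √[(0.27)(0.433) / ((4π×10⁻⁷)(337)×2.290×10^-3)] = √(1.205×10^5) ≈ 347.2.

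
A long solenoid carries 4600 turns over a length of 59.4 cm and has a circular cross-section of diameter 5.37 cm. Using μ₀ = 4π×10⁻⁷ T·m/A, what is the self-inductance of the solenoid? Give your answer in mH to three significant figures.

A = π(d/2)² = π(2.685×10^-2 m)² = 2.2648×10^-3 m².
For a long solenoid, L = μ₀N²A/ℓ.
L = (4π×10⁻⁷)(4600)²(2.2648×10^-3)/(0.594 m) = 0.1014 H.

L ≈ 101 mH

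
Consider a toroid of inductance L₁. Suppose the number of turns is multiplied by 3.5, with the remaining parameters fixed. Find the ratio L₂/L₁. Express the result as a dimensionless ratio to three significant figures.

L₂/L₁ = 12.3

For a toroid, L ∝ μᵣN²A/R.
L₂/L₁ = (3.5)^2 = 12.3.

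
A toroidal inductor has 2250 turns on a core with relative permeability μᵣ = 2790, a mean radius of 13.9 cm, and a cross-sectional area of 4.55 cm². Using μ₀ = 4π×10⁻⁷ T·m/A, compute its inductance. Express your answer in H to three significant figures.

L ≈ 9.25 H

For a thin toroid, L = μ₀μᵣN²A/(2πR).
L = (4π×10⁻⁷)(2790)(2250)²(4.550×10^-4) / (2π×0.139 m) = 9.247 H.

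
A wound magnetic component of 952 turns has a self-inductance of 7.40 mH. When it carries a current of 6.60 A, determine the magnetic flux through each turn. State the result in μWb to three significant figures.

From L = NΦ_B/I, the flux per turn is Φ_B = LI/N.
Φ_B = (7.400×10^-3 H)(6.60 A)/952 = 5.130×10^-5 Wb.

Φ_B ≈ 51.3 μWb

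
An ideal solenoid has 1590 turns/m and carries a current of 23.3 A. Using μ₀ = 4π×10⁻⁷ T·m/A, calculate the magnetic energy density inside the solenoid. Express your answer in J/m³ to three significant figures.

u ≈ 862 J/m³

B = μ₀nI = (4π×10⁻⁷)(1.590×10^3)(23.3) = 4.655×10^-2 T.
u = B²/(2μ₀) = (4.655×10^-2)²/(2×4π×10⁻⁷) = 862.4 J/m³.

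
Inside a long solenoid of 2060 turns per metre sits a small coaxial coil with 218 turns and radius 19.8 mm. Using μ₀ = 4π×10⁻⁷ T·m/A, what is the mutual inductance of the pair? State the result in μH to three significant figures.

M ≈ 695 μH

The outer solenoid produces a uniform field B₁ = μ₀n₁I₁ across the inner coil,
so the flux linkage is N₂Φ = N₂B₁A₂ = μ₀n₁N₂A₂·I₁, giving M = μ₀n₁N₂A₂.
A₂ = πr² = π(1.980×10^-2 m)² = 1.232×10^-3 m².
M = (4π×10⁻⁷)(2060)(218)(1.232×10^-3) = 6.950×10^-4 H.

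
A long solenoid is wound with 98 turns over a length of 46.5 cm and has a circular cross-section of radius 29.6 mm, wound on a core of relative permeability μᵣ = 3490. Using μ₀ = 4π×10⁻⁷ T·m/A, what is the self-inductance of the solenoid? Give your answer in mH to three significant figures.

A = πr² = π(2.960×10^-2 m)² = 2.753×10^-3 m².
For a long solenoid, L = μ₀μᵣN²A/ℓ.
L = (4π×10⁻⁷)(3490)(98)²(2.753×10^-3)/(0.465 m) = 0.2493 H.

L ≈ 249 mH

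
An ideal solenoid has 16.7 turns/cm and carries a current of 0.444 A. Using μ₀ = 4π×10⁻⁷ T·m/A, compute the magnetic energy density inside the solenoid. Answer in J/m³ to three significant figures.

B = μ₀nI = (4π×10⁻⁷)(1.670×10^3)(0.444) = 9.318×10^-4 T.
u = B²/(2μ₀) = (9.318×10^-4)²/(2×4π×10⁻⁷) = 0.3454 J/m³.

u ≈ 0.345 J/m³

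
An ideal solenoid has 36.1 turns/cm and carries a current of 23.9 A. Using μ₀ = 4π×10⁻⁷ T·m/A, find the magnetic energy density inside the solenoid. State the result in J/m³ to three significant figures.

u ≈ 4680 J/m³

B = μ₀nI = (4π×10⁻⁷)(3.610×10^3)(23.9) = 0.1084 T.
u = B²/(2μ₀) = (0.1084)²/(2×4π×10⁻⁷) = 4.677×10^3 J/m³.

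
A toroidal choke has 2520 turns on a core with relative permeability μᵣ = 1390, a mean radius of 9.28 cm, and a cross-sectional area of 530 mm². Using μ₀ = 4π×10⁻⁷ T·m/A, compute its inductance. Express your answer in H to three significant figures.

L ≈ 10.1 H

For a thin toroid, L = μ₀μᵣN²A/(2πR).
L = (4π×10⁻⁷)(1390)(2520)²(5.300×10^-4) / (2π×9.280×10^-2 m) = 10.08 H.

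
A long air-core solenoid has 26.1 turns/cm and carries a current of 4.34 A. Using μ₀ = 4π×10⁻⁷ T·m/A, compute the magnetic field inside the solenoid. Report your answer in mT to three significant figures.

Inside a long solenoid, B = μ₀nI.
B = (4π×10⁻⁷)(2.610×10^3 m⁻¹)(4.34 A) = 1.423×10^-2 T.

B ≈ 14.2 mT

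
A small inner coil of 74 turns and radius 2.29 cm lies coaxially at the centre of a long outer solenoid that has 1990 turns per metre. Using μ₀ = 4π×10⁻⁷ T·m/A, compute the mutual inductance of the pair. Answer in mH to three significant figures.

The outer solenoid produces a uniform field B₁ = μ₀n₁I₁ across the inner coil,
so the flux linkage is N₂Φ = N₂B₁A₂ = μ₀n₁N₂A₂·I₁, giving M = μ₀n₁N₂A₂.
A₂ = πr² = π(2.290×10^-2 m)² = 1.647×10^-3 m².
M = (4π×10⁻⁷)(1990)(74)(1.647×10^-3) = 3.049×10^-4 H.

M ≈ 0.305 mH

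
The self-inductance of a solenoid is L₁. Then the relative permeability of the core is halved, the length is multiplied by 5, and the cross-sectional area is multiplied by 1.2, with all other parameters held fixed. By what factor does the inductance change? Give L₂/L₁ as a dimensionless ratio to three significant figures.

For a solenoid, L ∝ μᵣN²A/ℓ.
L₂/L₁ = (0.5) × (5)^-1 × (1.2) = 0.120.

L₂/L₁ = 0.120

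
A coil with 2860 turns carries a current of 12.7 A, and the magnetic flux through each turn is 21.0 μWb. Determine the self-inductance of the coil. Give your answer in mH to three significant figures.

L ≈ 4.73 mH

Self-inductance is defined by L = NΦ_B/I (flux linkage over current).
L = (2860)(2.100×10^-5 Wb)/(12.7 A) = 4.729×10^-3 H.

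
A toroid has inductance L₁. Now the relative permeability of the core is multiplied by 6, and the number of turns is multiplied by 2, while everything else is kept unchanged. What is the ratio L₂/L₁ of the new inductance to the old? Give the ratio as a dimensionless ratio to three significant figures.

For a toroid, L ∝ μᵣN²A/R.
L₂/L₁ = (6) × (2)^2 = 24.0.

L₂/L₁ = 24.0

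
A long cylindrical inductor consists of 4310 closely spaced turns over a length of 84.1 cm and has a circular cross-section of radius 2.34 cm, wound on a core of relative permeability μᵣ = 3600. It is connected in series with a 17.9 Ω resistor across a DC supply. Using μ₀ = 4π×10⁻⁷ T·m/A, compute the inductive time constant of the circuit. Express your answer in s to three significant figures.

τ ≈ 9.60 s

A = πr² = π(2.340×10^-2 m)² = 1.720×10^-3 m².
L = μ₀μᵣN²A/ℓ = (4π×10⁻⁷)(3600)(4310)²(1.720×10^-3)/(0.841) = 171.9 H.
τ = L/R = (171.9)/(17.9) = 9.603 s.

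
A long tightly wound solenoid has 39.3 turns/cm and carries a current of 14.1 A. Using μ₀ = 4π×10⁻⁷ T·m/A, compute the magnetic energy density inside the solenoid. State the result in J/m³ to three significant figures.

B = μ₀nI = (4π×10⁻⁷)(3.930×10^3)(14.1) = 6.963×10^-2 T.
u = B²/(2μ₀) = (6.963×10^-2)²/(2×4π×10⁻⁷) = 1.929×10^3 J/m³.

u ≈ 1930 J/m³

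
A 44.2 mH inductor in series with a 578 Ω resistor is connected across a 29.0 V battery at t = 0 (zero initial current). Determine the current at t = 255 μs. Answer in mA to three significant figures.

I ≈ 48.4 mA

τ = L/R = 4.420×10^-2/578 = 7.647×10^-5 s; final current I_∞ = ε/R = 29.0/578 = 5.017×10^-2 A.
I(t) = I_∞(1 − e^(−t/τ)) with t/τ = 3.335.
I = (5.017×10^-2)(1 − e^(−3.335)) = 4.839×10^-2 A.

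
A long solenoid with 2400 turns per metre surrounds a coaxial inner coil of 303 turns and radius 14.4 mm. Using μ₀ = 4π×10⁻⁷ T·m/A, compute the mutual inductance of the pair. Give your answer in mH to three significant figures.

The outer solenoid produces a uniform field B₁ = μ₀n₁I₁ across the inner coil,
so the flux linkage is N₂Φ = N₂B₁A₂ = μ₀n₁N₂A₂·I₁, giving M = μ₀n₁N₂A₂.
A₂ = πr² = π(1.440×10^-2 m)² = 6.514×10^-4 m².
M = (4π×10⁻⁷)(2400)(303)(6.514×10^-4) = 5.953×10^-4 H.

M ≈ 0.595 mH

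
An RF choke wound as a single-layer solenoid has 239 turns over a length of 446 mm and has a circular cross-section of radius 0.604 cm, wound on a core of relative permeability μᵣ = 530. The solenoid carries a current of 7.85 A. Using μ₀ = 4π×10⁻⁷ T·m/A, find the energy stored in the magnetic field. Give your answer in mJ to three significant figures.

U ≈ 301 mJ

A = πr² = π(6.040×10^-3 m)² = 1.146×10^-4 m².
L = μ₀μᵣN²A/ℓ = (4π×10⁻⁷)(530)(239)²(1.146×10^-4)/(0.446) = 9.776×10^-3 H.
U = ½LI² = ½(9.776×10^-3)(7.85)² = 0.3012 J.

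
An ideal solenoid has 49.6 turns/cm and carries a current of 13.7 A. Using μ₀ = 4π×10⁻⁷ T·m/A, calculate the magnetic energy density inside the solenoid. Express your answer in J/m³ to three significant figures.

B = μ₀nI = (4π×10⁻⁷)(4.960×10^3)(13.7) = 8.539×10^-2 T.
u = B²/(2μ₀) = (8.539×10^-2)²/(2×4π×10⁻⁷) = 2.901×10^3 J/m³.

u ≈ 2900 J/m³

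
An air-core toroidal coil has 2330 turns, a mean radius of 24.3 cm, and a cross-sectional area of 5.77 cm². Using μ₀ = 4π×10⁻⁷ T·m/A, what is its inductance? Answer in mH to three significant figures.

L ≈ 2.58 mH

For a thin toroid, L = μ₀N²A/(2πR).
L = (4π×10⁻⁷)(2330)²(5.770×10^-4) / (2π×0.243 m) = 2.578×10^-3 H.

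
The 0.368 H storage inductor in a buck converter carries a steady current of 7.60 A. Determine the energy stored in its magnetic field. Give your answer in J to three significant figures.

U ≈ 10.6 J

Stored magnetic energy: U = ½LI².
U = ½(0.368 H)(7.60 A)² = 10.63 J.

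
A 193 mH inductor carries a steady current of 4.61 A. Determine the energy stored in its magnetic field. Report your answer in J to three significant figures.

Stored magnetic energy: U = ½LI².
U = ½(0.193 H)(4.61 A)² = 2.051 J.

U ≈ 2.05 J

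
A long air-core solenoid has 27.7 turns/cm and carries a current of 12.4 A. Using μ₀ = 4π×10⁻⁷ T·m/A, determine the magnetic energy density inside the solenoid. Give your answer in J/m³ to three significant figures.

B = μ₀nI = (4π×10⁻⁷)(2.770×10^3)(12.4) = 4.316×10^-2 T.
u = B²/(2μ₀) = (4.316×10^-2)²/(2×4π×10⁻⁷) = 741.3 J/m³.

u ≈ 741 J/m³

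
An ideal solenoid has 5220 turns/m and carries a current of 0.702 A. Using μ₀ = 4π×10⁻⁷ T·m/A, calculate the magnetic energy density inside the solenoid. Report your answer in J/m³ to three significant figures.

u ≈ 8.44 J/m³

B = μ₀nI = (4π×10⁻⁷)(5.220×10^3)(0.702) = 4.6049×10^-3 T.
u = B²/(2μ₀) = (4.6049×10^-3)²/(2×4π×10⁻⁷) = 8.437 J/m³.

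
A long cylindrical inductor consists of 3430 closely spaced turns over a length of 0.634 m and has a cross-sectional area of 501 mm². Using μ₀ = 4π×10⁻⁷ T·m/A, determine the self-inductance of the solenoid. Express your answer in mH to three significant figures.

L ≈ 11.7 mH

A = 501 mm² = 5.010×10^-4 m².
For a long solenoid, L = μ₀N²A/ℓ.
L = (4π×10⁻⁷)(3430)²(5.010×10^-4)/(0.634 m) = 1.168×10^-2 H.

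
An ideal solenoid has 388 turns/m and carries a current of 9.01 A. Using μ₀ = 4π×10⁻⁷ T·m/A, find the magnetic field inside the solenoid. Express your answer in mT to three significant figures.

Inside a long solenoid, B = μ₀nI.
B = (4π×10⁻⁷)(388 m⁻¹)(9.01 A) = 4.393×10^-3 T.

B ≈ 4.39 mT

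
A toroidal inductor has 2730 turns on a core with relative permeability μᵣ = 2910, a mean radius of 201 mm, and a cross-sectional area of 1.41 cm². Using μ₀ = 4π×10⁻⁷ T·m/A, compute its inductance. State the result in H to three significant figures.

L ≈ 3.04 H

For a thin toroid, L = μ₀μᵣN²A/(2πR).
L = (4π×10⁻⁷)(2910)(2730)²(1.410×10^-4) / (2π×0.201 m) = 3.043 H.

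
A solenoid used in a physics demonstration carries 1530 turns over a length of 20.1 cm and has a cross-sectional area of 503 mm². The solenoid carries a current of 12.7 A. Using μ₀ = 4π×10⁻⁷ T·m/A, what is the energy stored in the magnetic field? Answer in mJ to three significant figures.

A = 503 mm² = 5.030×10^-4 m².
L = μ₀N²A/ℓ = (4π×10⁻⁷)(1530)²(5.030×10^-4)/(0.201) = 7.361×10^-3 H.
U = ½LI² = ½(7.361×10^-3)(12.7)² = 0.5937 J.

U ≈ 594 mJ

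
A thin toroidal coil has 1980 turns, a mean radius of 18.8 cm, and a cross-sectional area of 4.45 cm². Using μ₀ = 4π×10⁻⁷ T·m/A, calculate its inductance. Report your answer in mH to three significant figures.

For a thin toroid, L = μ₀N²A/(2πR).
L = (4π×10⁻⁷)(1980)²(4.450×10^-4) / (2π×0.188 m) = 1.856×10^-3 H.

L ≈ 1.86 mH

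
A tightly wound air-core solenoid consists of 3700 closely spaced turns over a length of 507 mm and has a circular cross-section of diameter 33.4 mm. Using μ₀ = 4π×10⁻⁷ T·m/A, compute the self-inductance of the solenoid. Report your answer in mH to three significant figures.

L ≈ 29.7 mH

A = π(d/2)² = π(1.670×10^-2 m)² = 8.762×10^-4 m².
For a long solenoid, L = μ₀N²A/ℓ.
L = (4π×10⁻⁷)(3700)²(8.762×10^-4)/(0.507 m) = 2.973×10^-2 H.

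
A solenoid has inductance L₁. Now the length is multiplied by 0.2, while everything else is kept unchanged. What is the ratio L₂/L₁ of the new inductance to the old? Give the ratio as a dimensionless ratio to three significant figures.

For a solenoid, L ∝ μᵣN²A/ℓ.
L₂/L₁ = (0.2)^-1 = 5.00.

L₂/L₁ = 5.00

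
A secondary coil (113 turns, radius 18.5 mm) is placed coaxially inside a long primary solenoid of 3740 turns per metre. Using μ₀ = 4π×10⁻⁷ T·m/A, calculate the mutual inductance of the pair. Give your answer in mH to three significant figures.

M ≈ 0.571 mH

The outer solenoid produces a uniform field B₁ = μ₀n₁I₁ across the inner coil,
so the flux linkage is N₂Φ = N₂B₁A₂ = μ₀n₁N₂A₂·I₁, giving M = μ₀n₁N₂A₂.
A₂ = πr² = π(1.850×10^-2 m)² = 1.075×10^-3 m².
M = (4π×10⁻⁷)(3740)(113)(1.075×10^-3) = 5.710×10^-4 H.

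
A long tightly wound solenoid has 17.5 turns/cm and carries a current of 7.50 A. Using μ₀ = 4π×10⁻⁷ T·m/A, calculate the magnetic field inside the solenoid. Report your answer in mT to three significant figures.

B ≈ 16.5 mT

Inside a long solenoid, B = μ₀nI.
B = (4π×10⁻⁷)(1.750×10^3 m⁻¹)(7.50 A) = 1.649×10^-2 T.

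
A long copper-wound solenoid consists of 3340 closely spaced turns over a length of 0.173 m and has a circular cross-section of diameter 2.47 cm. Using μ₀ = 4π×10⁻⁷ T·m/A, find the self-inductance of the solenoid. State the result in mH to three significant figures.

L ≈ 38.8 mH

A = π(d/2)² = π(1.235×10^-2 m)² = 4.792×10^-4 m².
For a long solenoid, L = μ₀N²A/ℓ.
L = (4π×10⁻⁷)(3340)²(4.792×10^-4)/(0.173 m) = 3.883×10^-2 H.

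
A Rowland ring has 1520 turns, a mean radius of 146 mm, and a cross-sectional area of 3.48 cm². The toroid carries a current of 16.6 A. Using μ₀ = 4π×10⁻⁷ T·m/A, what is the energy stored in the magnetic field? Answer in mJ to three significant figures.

U ≈ 152 mJ

L = μ₀N²A/(2πR) = (4π×10⁻⁷)(1520)²(3.480×10^-4)/(2π×0.146) = 1.101×10^-3 H.
U = ½LI² = ½(1.101×10^-3)(16.6)² = 0.1518 J.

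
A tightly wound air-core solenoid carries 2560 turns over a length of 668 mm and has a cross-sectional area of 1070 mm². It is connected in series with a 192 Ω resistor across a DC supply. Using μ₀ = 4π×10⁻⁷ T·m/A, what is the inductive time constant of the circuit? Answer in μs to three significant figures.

τ ≈ 68.7 μs

A = 1070 mm² = 1.070×10^-3 m².
L = μ₀N²A/ℓ = (4π×10⁻⁷)(2560)²(1.070×10^-3)/(0.668) = 1.319×10^-2 H.
τ = L/R = (1.319×10^-2)/(192) = 6.871×10^-5 s.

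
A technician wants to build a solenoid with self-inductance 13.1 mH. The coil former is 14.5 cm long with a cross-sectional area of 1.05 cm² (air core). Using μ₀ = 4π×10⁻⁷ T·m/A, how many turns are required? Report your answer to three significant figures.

N ≈ 3790 turns

A = 1.05 cm² = 1.050×10^-4 m².
From L = μ₀N²A/ℓ, N = √(Lℓ / (μ₀A)).
N = √[(1.310×10^-2)(0.145) / ((4π×10⁻⁷)×1.050×10^-4)] = √(1.440×10^7) ≈ 3794.2.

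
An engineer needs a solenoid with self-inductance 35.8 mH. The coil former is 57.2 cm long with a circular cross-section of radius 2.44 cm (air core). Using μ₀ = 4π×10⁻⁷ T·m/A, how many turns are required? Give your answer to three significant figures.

N ≈ 2950 turns

A = πr² = π(2.440×10^-2 m)² = 1.870×10^-3 m².
From L = μ₀N²A/ℓ, N = √(Lℓ / (μ₀A)).
N = √[(3.580×10^-2)(0.572) / ((4π×10⁻⁷)×1.870×10^-3)] = √(8.712×10^6) ≈ 2951.7.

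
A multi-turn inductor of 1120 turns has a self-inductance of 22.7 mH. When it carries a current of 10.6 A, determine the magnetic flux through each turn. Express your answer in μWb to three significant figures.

Φ_B ≈ 215 μWb

From L = NΦ_B/I, the flux per turn is Φ_B = LI/N.
Φ_B = (2.270×10^-2 H)(10.6 A)/1120 = 2.148×10^-4 Wb.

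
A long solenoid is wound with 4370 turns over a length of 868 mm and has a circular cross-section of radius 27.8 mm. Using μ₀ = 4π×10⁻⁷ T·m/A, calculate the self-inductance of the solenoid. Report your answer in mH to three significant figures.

A = πr² = π(2.780×10^-2 m)² = 2.428×10^-3 m².
For a long solenoid, L = μ₀N²A/ℓ.
L = (4π×10⁻⁷)(4370)²(2.428×10^-3)/(0.868 m) = 6.713×10^-2 H.

L ≈ 67.1 mH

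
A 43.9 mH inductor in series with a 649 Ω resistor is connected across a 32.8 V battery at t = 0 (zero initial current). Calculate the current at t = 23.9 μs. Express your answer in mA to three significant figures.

τ = L/R = 4.390×10^-2/649 = 6.764×10^-5 s; final current I_∞ = ε/R = 32.8/649 = 5.054×10^-2 A.
I(t) = I_∞(1 − e^(−t/τ)) with t/τ = 0.353.
I = (5.054×10^-2)(1 − e^(−0.353)) = 1.504×10^-2 A.

I ≈ 15.0 mA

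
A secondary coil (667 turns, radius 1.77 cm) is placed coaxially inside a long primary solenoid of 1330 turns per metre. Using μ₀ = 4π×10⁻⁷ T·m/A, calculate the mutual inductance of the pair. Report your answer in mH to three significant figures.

The outer solenoid produces a uniform field B₁ = μ₀n₁I₁ across the inner coil,
so the flux linkage is N₂Φ = N₂B₁A₂ = μ₀n₁N₂A₂·I₁, giving M = μ₀n₁N₂A₂.
A₂ = πr² = π(1.770×10^-2 m)² = 9.842×10^-4 m².
M = (4π×10⁻⁷)(1330)(667)(9.842×10^-4) = 1.097×10^-3 H.

M ≈ 1.10 mH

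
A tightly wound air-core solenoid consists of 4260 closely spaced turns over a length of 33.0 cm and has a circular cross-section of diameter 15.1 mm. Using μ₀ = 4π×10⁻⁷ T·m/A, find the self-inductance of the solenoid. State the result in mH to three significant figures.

L ≈ 12.4 mH

A = π(d/2)² = π(7.550×10^-3 m)² = 1.791×10^-4 m².
For a long solenoid, L = μ₀N²A/ℓ.
L = (4π×10⁻⁷)(4260)²(1.791×10^-4)/(0.33 m) = 1.238×10^-2 H.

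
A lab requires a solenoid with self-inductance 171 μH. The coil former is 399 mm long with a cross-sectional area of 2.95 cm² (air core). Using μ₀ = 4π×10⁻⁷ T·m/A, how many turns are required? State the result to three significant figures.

N ≈ 429 turns

A = 2.95 cm² = 2.950×10^-4 m².
From L = μ₀N²A/ℓ, N = √(Lℓ / (μ₀A)).
N = √[(1.710×10^-4)(0.399) / ((4π×10⁻⁷)×2.950×10^-4)] = √(1.841×10^5) ≈ 429.0.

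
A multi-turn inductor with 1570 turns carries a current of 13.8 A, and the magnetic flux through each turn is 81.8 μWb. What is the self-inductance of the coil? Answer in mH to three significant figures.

Self-inductance is defined by L = NΦ_B/I (flux linkage over current).
L = (1570)(8.180×10^-5 Wb)/(13.8 A) = 9.306×10^-3 H.

L ≈ 9.31 mH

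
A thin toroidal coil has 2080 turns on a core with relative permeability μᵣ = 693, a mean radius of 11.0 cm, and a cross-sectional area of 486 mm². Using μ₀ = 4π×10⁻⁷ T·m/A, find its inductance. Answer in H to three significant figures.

For a thin toroid, L = μ₀μᵣN²A/(2πR).
L = (4π×10⁻⁷)(693)(2080)²(4.860×10^-4) / (2π×0.11 m) = 2.649 H.

L ≈ 2.65 H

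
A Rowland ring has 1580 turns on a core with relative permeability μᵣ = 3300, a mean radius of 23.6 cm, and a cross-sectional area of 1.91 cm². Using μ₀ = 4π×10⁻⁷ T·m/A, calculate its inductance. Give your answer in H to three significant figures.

L ≈ 1.33 H

For a thin toroid, L = μ₀μᵣN²A/(2πR).
L = (4π×10⁻⁷)(3300)(1580)²(1.910×10^-4) / (2π×0.236 m) = 1.333 H.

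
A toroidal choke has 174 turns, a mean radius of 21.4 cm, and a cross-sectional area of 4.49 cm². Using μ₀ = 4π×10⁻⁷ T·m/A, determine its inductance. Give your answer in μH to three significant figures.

L ≈ 12.7 μH

For a thin toroid, L = μ₀N²A/(2πR).
L = (4π×10⁻⁷)(174)²(4.490×10^-4) / (2π×0.214 m) = 1.270×10^-5 H.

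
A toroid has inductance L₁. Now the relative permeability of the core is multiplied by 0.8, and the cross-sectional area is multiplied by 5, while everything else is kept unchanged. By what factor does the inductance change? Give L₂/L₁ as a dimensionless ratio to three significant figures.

For a toroid, L ∝ μᵣN²A/R.
L₂/L₁ = (0.8) × (5) = 4.00.

L₂/L₁ = 4.00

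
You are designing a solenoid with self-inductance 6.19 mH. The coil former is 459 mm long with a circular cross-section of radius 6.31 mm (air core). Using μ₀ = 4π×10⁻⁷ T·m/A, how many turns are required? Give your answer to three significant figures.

A = πr² = π(6.310×10^-3 m)² = 1.251×10^-4 m².
From L = μ₀N²A/ℓ, N = √(Lℓ / (μ₀A)).
N = √[(6.190×10^-3)(0.459) / ((4π×10⁻⁷)×1.251×10^-4)] = √(1.808×10^7) ≈ 4251.5.

N ≈ 4250 turns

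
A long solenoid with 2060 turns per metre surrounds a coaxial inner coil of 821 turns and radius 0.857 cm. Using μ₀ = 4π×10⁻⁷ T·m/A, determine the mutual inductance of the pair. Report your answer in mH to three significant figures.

M ≈ 0.490 mH

The outer solenoid produces a uniform field B₁ = μ₀n₁I₁ across the inner coil,
so the flux linkage is N₂Φ = N₂B₁A₂ = μ₀n₁N₂A₂·I₁, giving M = μ₀n₁N₂A₂.
A₂ = πr² = π(8.570×10^-3 m)² = 2.307×10^-4 m².
M = (4π×10⁻⁷)(2060)(821)(2.307×10^-4) = 4.904×10^-4 H.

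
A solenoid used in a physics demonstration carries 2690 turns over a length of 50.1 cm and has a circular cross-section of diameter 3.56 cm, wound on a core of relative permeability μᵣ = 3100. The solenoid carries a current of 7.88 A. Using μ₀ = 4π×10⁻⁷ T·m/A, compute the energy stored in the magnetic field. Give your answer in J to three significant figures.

U ≈ 1740 J

A = π(d/2)² = π(1.780×10^-2 m)² = 9.954×10^-4 m².
L = μ₀μᵣN²A/ℓ = (4π×10⁻⁷)(3100)(2690)²(9.954×10^-4)/(0.501) = 56.01 H.
U = ½LI² = ½(56.01)(7.88)² = 1.739×10^3 J.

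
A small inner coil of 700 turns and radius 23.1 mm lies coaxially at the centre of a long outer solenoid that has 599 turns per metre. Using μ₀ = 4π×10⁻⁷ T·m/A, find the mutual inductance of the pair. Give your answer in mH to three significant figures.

The outer solenoid produces a uniform field B₁ = μ₀n₁I₁ across the inner coil,
so the flux linkage is N₂Φ = N₂B₁A₂ = μ₀n₁N₂A₂·I₁, giving M = μ₀n₁N₂A₂.
A₂ = πr² = π(2.310×10^-2 m)² = 1.676×10^-3 m².
M = (4π×10⁻⁷)(599)(700)(1.676×10^-3) = 8.833×10^-4 H.

M ≈ 0.883 mH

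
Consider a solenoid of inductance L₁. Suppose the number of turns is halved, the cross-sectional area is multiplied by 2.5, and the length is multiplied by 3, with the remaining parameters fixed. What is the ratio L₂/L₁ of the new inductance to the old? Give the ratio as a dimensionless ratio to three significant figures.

For a solenoid, L ∝ μᵣN²A/ℓ.
L₂/L₁ = (0.5)^2 × (2.5) × (3)^-1 = 0.208.

L₂/L₁ = 0.208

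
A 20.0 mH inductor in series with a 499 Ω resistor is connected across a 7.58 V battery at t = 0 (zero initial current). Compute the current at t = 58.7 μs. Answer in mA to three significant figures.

τ = L/R = 2.000×10^-2/499 = 4.008×10^-5 s; final current I_∞ = ε/R = 7.58/499 = 1.519×10^-2 A.
I(t) = I_∞(1 − e^(−t/τ)) with t/τ = 1.465.
I = (1.519×10^-2)(1 − e^(−1.465)) = 1.168×10^-2 A.

I ≈ 11.7 mA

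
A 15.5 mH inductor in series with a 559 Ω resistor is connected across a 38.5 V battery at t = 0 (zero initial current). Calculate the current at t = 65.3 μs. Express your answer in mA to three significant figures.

τ = L/R = 1.550×10^-2/559 = 2.773×10^-5 s; final current I_∞ = ε/R = 38.5/559 = 6.887×10^-2 A.
I(t) = I_∞(1 − e^(−t/τ)) with t/τ = 2.355.
I = (6.887×10^-2)(1 − e^(−2.355)) = 6.234×10^-2 A.

I ≈ 62.3 mA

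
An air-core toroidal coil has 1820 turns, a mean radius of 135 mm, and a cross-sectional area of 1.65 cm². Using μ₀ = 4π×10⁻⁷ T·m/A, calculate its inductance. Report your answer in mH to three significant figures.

For a thin toroid, L = μ₀N²A/(2πR).
L = (4π×10⁻⁷)(1820)²(1.650×10^-4) / (2π×0.135 m) = 8.097×10^-4 H.

L ≈ 0.810 mH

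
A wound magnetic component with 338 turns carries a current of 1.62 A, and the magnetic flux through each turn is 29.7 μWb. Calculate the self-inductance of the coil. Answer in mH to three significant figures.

Self-inductance is defined by L = NΦ_B/I (flux linkage over current).
L = (338)(2.970×10^-5 Wb)/(1.62 A) = 6.197×10^-3 H.

L ≈ 6.20 mH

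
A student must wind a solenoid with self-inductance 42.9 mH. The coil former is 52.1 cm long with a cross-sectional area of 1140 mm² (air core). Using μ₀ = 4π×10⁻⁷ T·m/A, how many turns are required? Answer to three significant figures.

N ≈ 3950 turns

A = 1140 mm² = 1.140×10^-3 m².
From L = μ₀N²A/ℓ, N = √(Lℓ / (μ₀A)).
N = √[(4.290×10^-2)(0.521) / ((4π×10⁻⁷)×1.140×10^-3)] = √(1.560×10^7) ≈ 3949.9.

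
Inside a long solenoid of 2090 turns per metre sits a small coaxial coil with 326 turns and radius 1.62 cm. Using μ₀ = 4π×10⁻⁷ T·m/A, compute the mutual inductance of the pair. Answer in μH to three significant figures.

The outer solenoid produces a uniform field B₁ = μ₀n₁I₁ across the inner coil,
so the flux linkage is N₂Φ = N₂B₁A₂ = μ₀n₁N₂A₂·I₁, giving M = μ₀n₁N₂A₂.
A₂ = πr² = π(1.620×10^-2 m)² = 8.2448×10^-4 m².
M = (4π×10⁻⁷)(2090)(326)(8.2448×10^-4) = 7.059×10^-4 H.

M ≈ 706 μH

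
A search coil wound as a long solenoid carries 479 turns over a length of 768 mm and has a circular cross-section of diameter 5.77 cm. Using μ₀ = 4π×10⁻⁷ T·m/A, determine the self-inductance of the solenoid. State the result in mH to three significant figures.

A = π(d/2)² = π(2.885×10^-2 m)² = 2.6148×10^-3 m².
For a long solenoid, L = μ₀N²A/ℓ.
L = (4π×10⁻⁷)(479)²(2.6148×10^-3)/(0.768 m) = 9.817×10^-4 H.

L ≈ 0.982 mH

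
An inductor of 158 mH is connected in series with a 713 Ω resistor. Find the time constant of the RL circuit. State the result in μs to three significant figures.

τ = L/R = (0.158 H)/(713 Ω) = 2.216×10^-4 s.

τ ≈ 222 μs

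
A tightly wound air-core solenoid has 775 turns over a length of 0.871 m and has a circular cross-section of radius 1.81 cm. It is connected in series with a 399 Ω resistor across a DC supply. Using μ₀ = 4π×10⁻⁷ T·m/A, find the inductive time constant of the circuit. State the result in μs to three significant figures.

τ ≈ 2.24 μs

A = πr² = π(1.810×10^-2 m)² = 1.029×10^-3 m².
L = μ₀N²A/ℓ = (4π×10⁻⁷)(775)²(1.029×10^-3)/(0.871) = 8.919×10^-4 H.
τ = L/R = (8.919×10^-4)/(399) = 2.235×10^-6 s.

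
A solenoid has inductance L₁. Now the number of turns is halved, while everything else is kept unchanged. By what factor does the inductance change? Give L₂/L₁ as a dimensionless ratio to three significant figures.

L₂/L₁ = 0.250

For a solenoid, L ∝ μᵣN²A/ℓ.
L₂/L₁ = (0.5)^2 = 0.250.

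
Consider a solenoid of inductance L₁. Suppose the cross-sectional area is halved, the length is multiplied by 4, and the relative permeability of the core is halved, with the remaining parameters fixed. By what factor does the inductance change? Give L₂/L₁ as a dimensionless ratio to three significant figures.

L₂/L₁ = 0.0625

For a solenoid, L ∝ μᵣN²A/ℓ.
L₂/L₁ = (0.5) × (4)^-1 × (0.5) = 0.0625.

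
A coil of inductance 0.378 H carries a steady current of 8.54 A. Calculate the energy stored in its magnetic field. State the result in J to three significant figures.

Stored magnetic energy: U = ½LI².
U = ½(0.378 H)(8.54 A)² = 13.78 J.

U ≈ 13.8 J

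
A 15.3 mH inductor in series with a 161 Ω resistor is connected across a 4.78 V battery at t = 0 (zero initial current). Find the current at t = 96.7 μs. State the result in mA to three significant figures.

I ≈ 19.0 mA

τ = L/R = 1.530×10^-2/161 = 9.503×10^-5 s; final current I_∞ = ε/R = 4.78/161 = 2.969×10^-2 A.
I(t) = I_∞(1 − e^(−t/τ)) with t/τ = 1.018.
I = (2.969×10^-2)(1 − e^(−1.018)) = 1.896×10^-2 A.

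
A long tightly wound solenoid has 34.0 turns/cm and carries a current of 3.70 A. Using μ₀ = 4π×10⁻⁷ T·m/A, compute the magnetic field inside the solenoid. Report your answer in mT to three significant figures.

B ≈ 15.8 mT

Inside a long solenoid, B = μ₀nI.
B = (4π×10⁻⁷)(3.400×10^3 m⁻¹)(3.70 A) = 1.581×10^-2 T.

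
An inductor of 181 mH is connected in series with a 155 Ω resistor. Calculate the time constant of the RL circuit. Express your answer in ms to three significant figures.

τ ≈ 1.17 ms

τ = L/R = (0.181 H)/(155 Ω) = 1.168×10^-3 s.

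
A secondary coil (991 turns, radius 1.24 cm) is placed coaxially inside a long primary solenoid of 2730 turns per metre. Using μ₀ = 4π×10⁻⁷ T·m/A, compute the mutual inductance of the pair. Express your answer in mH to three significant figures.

M ≈ 1.64 mH

The outer solenoid produces a uniform field B₁ = μ₀n₁I₁ across the inner coil,
so the flux linkage is N₂Φ = N₂B₁A₂ = μ₀n₁N₂A₂·I₁, giving M = μ₀n₁N₂A₂.
A₂ = πr² = π(1.240×10^-2 m)² = 4.831×10^-4 m².
M = (4π×10⁻⁷)(2730)(991)(4.831×10^-4) = 1.642×10^-3 H.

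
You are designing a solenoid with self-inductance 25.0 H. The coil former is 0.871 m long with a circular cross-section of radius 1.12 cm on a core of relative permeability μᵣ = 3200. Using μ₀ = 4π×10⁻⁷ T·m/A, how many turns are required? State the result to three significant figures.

A = πr² = π(1.120×10^-2 m)² = 3.941×10^-4 m².
From L = μ₀μᵣN²A/ℓ, N = √(Lℓ / (μ₀μᵣA)).
N = √[(25)(0.871) / ((4π×10⁻⁷)(3200)×3.941×10^-4)] = √(1.374×10^7) ≈ 3706.9.

N ≈ 3710 turns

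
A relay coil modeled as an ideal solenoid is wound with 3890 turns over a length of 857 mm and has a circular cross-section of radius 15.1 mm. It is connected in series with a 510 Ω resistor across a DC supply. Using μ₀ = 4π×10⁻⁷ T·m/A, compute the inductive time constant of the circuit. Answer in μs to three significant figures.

A = πr² = π(1.510×10^-2 m)² = 7.163×10^-4 m².
L = μ₀N²A/ℓ = (4π×10⁻⁷)(3890)²(7.163×10^-4)/(0.857) = 1.589×10^-2 H.
τ = L/R = (1.589×10^-2)/(510) = 3.116×10^-5 s.

τ ≈ 31.2 μs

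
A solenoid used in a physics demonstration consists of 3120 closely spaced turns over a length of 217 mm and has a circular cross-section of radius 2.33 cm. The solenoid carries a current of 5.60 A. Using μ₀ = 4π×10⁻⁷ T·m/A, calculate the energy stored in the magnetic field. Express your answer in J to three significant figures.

U ≈ 1.51 J

A = πr² = π(2.330×10^-2 m)² = 1.706×10^-3 m².
L = μ₀N²A/ℓ = (4π×10⁻⁷)(3120)²(1.706×10^-3)/(0.217) = 9.614×10^-2 H.
U = ½LI² = ½(9.614×10^-2)(5.60)² = 1.508 J.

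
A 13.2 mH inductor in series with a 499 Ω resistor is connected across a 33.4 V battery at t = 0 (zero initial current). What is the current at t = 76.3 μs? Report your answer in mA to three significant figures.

τ = L/R = 1.320×10^-2/499 = 2.645×10^-5 s; final current I_∞ = ε/R = 33.4/499 = 6.693×10^-2 A.
I(t) = I_∞(1 − e^(−t/τ)) with t/τ = 2.884.
I = (6.693×10^-2)(1 − e^(−2.884)) = 6.319×10^-2 A.

I ≈ 63.2 mA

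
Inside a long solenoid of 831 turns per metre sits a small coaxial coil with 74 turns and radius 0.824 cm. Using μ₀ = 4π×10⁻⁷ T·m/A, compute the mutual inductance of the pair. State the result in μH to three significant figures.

The outer solenoid produces a uniform field B₁ = μ₀n₁I₁ across the inner coil,
so the flux linkage is N₂Φ = N₂B₁A₂ = μ₀n₁N₂A₂·I₁, giving M = μ₀n₁N₂A₂.
A₂ = πr² = π(8.240×10^-3 m)² = 2.133×10^-4 m².
M = (4π×10⁻⁷)(831)(74)(2.133×10^-4) = 1.648×10^-5 H.

M ≈ 16.5 μH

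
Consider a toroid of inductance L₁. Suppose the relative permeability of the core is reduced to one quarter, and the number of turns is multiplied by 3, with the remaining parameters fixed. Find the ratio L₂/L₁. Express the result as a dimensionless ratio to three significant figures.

L₂/L₁ = 2.25

For a toroid, L ∝ μᵣN²A/R.
L₂/L₁ = (0.25) × (3)^2 = 2.25.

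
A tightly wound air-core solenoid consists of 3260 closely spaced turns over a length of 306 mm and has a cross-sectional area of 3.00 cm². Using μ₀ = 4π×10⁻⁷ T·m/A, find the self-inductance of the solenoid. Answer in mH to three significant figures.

L ≈ 13.1 mH

A = 3.00 cm² = 3.000×10^-4 m².
For a long solenoid, L = μ₀N²A/ℓ.
L = (4π×10⁻⁷)(3260)²(3.000×10^-4)/(0.306 m) = 1.309×10^-2 H.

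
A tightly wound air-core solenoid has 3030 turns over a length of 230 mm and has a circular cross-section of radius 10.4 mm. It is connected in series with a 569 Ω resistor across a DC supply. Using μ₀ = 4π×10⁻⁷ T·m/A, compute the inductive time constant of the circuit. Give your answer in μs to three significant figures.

τ ≈ 30.0 μs

A = πr² = π(1.040×10^-2 m)² = 3.398×10^-4 m².
L = μ₀N²A/ℓ = (4π×10⁻⁷)(3030)²(3.398×10^-4)/(0.23) = 1.704×10^-2 H.
τ = L/R = (1.704×10^-2)/(569) = 2.996×10^-5 s.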